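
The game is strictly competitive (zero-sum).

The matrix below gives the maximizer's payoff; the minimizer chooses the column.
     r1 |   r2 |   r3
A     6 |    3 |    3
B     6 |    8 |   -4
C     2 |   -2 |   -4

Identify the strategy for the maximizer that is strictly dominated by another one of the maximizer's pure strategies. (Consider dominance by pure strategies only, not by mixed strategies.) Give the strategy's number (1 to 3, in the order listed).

3

Compare C with A: 6 > 2, 3 > -2, 3 > -4.
So A strictly dominates C for the maximizer; C is strictly dominated.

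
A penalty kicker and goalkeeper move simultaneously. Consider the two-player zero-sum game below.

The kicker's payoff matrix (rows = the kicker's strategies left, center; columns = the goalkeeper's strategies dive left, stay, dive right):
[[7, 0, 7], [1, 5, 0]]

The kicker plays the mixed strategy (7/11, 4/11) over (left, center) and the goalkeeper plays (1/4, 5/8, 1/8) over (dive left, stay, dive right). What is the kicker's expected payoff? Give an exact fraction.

255/88

Against (1/4, 5/8, 1/8), each row's expected payoff is left: 21/8; center: 27/8.
Taking the (7/11, 4/11)-weighted average: (7/11)·(21/8) + (4/11)·(27/8) = 255/88.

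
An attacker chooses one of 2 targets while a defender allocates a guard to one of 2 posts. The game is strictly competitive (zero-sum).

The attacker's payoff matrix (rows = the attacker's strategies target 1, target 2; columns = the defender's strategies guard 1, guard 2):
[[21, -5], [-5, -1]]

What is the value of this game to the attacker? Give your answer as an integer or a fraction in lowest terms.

-23/15

Row minima are -5 and -5, so the attacker's maximin is -5; column maxima are 21 and -1, so the defender's minimax is -1. These differ, so the equilibrium is in mixed strategies.
Let the attacker play target 1 with probability p. The defender is indifferent when 21p − 5(1−p) = −5p − (1−p), giving p = 2/15.
Let the defender play guard 1 with probability q. The attacker is indifferent when 21q − 5(1−q) = −5q − (1−q), giving q = 2/15.
The value is 21·(2/15) + (-5)·(13/15) = -23/15.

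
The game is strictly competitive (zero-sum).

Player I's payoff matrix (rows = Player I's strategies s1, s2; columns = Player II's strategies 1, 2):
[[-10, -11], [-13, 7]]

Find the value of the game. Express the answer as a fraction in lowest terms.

Row minima are -11 and -13, so Player I's maximin is -11; column maxima are -10 and 7, so Player II's minimax is -10. These differ, so the equilibrium is in mixed strategies.
Let Player I play s1 with probability p. Player II is indifferent when −10p − 13(1−p) = −11p + 7(1−p), giving p = 20/21.
Let Player II play 1 with probability q. Player I is indifferent when −10q − 11(1−q) = −13q + 7(1−q), giving q = 6/7.
The value is -10·(6/7) + (-11)·(1/7) = -71/7.

-71/7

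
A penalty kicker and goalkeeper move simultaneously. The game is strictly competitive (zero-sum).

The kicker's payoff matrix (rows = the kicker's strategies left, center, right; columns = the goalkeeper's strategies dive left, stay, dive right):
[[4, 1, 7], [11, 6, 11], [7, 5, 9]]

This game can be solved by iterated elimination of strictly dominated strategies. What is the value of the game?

Row left is strictly dominated by row center (11>4, 6>1, 11>7); eliminate left.
Column dive left is strictly dominated by stay for the goalkeeper (6<11, 5<7); eliminate dive left.
Row right is strictly dominated by row center (6>5, 11>9); eliminate right.
Column dive right is strictly dominated by stay for the goalkeeper (6<11); eliminate dive right.
Only (center, stay) remains, with payoff 6.

6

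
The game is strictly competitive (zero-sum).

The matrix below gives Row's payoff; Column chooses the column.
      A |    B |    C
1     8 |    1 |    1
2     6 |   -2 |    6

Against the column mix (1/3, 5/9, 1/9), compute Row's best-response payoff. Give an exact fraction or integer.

10/3

1: (8)·(1/3) + (1)·(5/9) + (1)·(1/9) = 10/3.
2: (6)·(1/3) + (-2)·(5/9) + (6)·(1/9) = 14/9.
The best pure response is 1 with expected payoff 10/3.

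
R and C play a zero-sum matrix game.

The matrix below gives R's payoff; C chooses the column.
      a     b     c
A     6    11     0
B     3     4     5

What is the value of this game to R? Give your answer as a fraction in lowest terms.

Column b is strictly dominated by a for C (it gives R more in every row).
The remaining 2×2 game on (A, B) × (a, c) has no saddle point. Let R play A with probability p; indifference gives 6p + 3(1−p) = 5(1−p), so p = 1/4.
Similarly C's optimal q on a is 5/8, and the value is 6·(5/8) + (0)·(3/8) = 15/4.

15/4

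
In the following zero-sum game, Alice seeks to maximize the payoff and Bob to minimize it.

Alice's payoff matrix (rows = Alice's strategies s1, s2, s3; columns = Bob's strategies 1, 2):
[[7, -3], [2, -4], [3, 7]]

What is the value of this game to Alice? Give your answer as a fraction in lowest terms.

29/7

Row s2 is strictly dominated by row s1, so Alice never plays it.
The remaining 2×2 game on (s1, s3) × (1, 2) has no saddle point. Let Alice play s1 with probability p; indifference gives 7p + 3(1−p) = −3p + 7(1−p), so p = 2/7.
Similarly Bob's optimal q on 1 is 5/7, and the value is 7·(5/7) + (-3)·(2/7) = 29/7.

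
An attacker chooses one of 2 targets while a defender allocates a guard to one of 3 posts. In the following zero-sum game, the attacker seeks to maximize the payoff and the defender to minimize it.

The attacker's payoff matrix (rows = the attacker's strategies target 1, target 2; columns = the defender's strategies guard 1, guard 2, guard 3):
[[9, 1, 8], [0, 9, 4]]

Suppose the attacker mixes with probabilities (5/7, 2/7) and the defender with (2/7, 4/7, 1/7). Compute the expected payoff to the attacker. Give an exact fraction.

Against (2/7, 4/7, 1/7), each row's expected payoff is target 1: 30/7; target 2: 40/7.
Taking the (5/7, 2/7)-weighted average: (5/7)·(30/7) + (2/7)·(40/7) = 230/49.

230/49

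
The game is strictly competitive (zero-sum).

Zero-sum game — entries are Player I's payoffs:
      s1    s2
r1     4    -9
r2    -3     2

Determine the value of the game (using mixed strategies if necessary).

-19/18

Row minima are -9 and -3, so Player I's maximin is -3; column maxima are 4 and 2, so Player II's minimax is 2. These differ, so the equilibrium is in mixed strategies.
Let Player I play r1 with probability p. Player II is indifferent when 4p − 3(1−p) = −9p + 2(1−p), giving p = 5/18.
Let Player II play s1 with probability q. Player I is indifferent when 4q − 9(1−q) = −3q + 2(1−q), giving q = 11/18.
The value is 4·(11/18) + (-9)·(7/18) = -19/18.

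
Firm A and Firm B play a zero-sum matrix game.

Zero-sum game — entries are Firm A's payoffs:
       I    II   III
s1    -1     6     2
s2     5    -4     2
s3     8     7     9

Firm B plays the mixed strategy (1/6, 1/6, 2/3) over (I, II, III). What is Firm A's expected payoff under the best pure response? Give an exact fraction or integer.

s1: (-1)·(1/6) + (6)·(1/6) + (2)·(2/3) = 13/6.
s2: (5)·(1/6) + (-4)·(1/6) + (2)·(2/3) = 3/2.
s3: (8)·(1/6) + (7)·(1/6) + (9)·(2/3) = 17/2.
The best pure response is s3 with expected payoff 17/2.

17/2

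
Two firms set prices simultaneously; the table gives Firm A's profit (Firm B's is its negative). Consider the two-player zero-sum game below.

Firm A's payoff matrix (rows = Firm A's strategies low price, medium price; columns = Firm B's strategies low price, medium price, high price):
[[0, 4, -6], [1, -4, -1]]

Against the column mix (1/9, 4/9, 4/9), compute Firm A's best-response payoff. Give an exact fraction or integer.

low price: (0)·(1/9) + (4)·(4/9) + (-6)·(4/9) = -8/9.
medium price: (1)·(1/9) + (-4)·(4/9) + (-1)·(4/9) = -19/9.
The best pure response is low price with expected payoff -8/9.

-8/9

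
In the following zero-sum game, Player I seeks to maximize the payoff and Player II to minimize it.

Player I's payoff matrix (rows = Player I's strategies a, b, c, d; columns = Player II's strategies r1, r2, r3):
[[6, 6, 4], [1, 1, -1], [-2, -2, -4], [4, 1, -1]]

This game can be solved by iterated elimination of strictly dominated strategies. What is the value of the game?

4

Column r1 is strictly dominated by r3 for Player II (4<6, -1<1, -4<-2, -1<4); eliminate r1.
Row d is strictly dominated by row a (6>1, 4>-1); eliminate d.
Row c is strictly dominated by row a (6>-2, 4>-4); eliminate c.
Row b is strictly dominated by row a (6>1, 4>-1); eliminate b.
Column r2 is strictly dominated by r3 for Player II (4<6); eliminate r2.
Only (a, r3) remains, with payoff 4.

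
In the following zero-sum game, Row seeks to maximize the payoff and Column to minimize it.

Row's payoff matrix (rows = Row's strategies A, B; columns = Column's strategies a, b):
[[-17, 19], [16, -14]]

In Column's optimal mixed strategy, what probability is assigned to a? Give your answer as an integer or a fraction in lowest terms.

1/2

Row minima are -17 and -14, so Row's maximin is -14; column maxima are 16 and 19, so Column's minimax is 16. These differ, so the equilibrium is in mixed strategies.
Let Column play a with probability q. Row is indifferent when −17q + 19(1−q) = 16q − 14(1−q), giving q = 1/2.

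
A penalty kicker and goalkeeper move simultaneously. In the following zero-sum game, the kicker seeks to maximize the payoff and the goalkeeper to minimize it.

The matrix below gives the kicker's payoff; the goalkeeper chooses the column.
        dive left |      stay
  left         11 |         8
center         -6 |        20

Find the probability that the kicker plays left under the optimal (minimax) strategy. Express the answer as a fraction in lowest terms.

26/29

Row minima are 8 and -6, so the kicker's maximin is 8; column maxima are 11 and 20, so the goalkeeper's minimax is 11. These differ, so the equilibrium is in mixed strategies.
Let the kicker play left with probability p. The goalkeeper is indifferent when 11p − 6(1−p) = 8p + 20(1−p), giving p = 26/29.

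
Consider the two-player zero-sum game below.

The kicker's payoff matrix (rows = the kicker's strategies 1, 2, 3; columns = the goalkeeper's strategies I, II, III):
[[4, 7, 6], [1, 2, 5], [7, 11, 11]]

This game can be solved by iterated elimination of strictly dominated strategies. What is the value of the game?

Column III is strictly dominated by I for the goalkeeper (4<6, 1<5, 7<11); eliminate III.
Row 2 is strictly dominated by row 1 (4>1, 7>2); eliminate 2.
Column II is strictly dominated by I for the goalkeeper (4<7, 7<11); eliminate II.
Row 1 is strictly dominated by row 3 (7>4); eliminate 1.
Only (3, I) remains, with payoff 7.

7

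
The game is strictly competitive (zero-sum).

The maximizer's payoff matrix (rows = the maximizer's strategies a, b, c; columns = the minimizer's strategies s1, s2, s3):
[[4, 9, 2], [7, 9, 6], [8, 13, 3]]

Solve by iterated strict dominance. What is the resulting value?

6

Column s1 is strictly dominated by s3 for the minimizer (2<4, 6<7, 3<8); eliminate s1.
Column s2 is strictly dominated by s3 for the minimizer (2<9, 6<9, 3<13); eliminate s2.
Row c is strictly dominated by row b (6>3); eliminate c.
Row a is strictly dominated by row b (6>2); eliminate a.
Only (b, s3) remains, with payoff 6.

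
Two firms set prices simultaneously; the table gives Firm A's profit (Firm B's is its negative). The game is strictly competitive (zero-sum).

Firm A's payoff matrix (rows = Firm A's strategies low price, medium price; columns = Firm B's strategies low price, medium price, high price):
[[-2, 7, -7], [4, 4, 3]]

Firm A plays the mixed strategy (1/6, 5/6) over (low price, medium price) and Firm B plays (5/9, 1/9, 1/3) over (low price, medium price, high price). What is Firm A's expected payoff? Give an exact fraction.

47/18

Against (5/9, 1/9, 1/3), each row's expected payoff is low price: -8/3; medium price: 11/3.
Taking the (1/6, 5/6)-weighted average: (1/6)·(-8/3) + (5/6)·(11/3) = 47/18.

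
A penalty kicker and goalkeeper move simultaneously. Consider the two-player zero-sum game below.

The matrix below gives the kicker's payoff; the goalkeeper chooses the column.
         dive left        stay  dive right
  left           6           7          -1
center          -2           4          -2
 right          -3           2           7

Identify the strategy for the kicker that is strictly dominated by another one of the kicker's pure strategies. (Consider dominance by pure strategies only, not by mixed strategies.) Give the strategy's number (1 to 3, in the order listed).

Compare center with left: 6 > -2, 7 > 4, -1 > -2.
So left strictly dominates center for the kicker; center is strictly dominated.

2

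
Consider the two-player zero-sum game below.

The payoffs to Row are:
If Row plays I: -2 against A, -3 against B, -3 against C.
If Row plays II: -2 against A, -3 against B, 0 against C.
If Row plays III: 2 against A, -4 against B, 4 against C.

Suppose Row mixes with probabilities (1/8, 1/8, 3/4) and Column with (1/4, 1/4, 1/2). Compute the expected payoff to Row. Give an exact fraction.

5/8

Against (1/4, 1/4, 1/2), each row's expected payoff is I: -11/4; II: -5/4; III: 3/2.
Taking the (1/8, 1/8, 3/4)-weighted average: (1/8)·(-11/4) + (1/8)·(-5/4) + (3/4)·(3/2) = 5/8.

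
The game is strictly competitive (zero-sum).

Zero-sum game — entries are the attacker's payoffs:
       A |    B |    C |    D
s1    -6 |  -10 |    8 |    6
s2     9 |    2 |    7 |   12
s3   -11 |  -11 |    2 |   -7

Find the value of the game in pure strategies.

2

Row minima: -10, 2, -11 → the attacker's maximin is 2.
Column maxima: 9, 2, 8, 12 → the defender's minimax is 2.
They coincide at (s2, B), so the value is 2.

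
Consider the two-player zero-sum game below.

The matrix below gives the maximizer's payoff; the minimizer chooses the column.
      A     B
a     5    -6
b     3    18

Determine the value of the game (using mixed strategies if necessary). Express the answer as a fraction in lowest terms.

54/13

Row minima are -6 and 3, so the maximizer's maximin is 3; column maxima are 5 and 18, so the minimizer's minimax is 5. These differ, so the equilibrium is in mixed strategies.
Let the maximizer play a with probability p. The minimizer is indifferent when 5p + 3(1−p) = −6p + 18(1−p), giving p = 15/26.
Let the minimizer play A with probability q. The maximizer is indifferent when 5q − 6(1−q) = 3q + 18(1−q), giving q = 12/13.
The value is 5·(12/13) + (-6)·(1/13) = 54/13.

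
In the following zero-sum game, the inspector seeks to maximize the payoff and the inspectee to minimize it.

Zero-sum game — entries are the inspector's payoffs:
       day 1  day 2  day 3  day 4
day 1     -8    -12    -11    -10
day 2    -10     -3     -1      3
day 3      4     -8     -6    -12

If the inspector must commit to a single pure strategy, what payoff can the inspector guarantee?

The worst-case payoff for each row is day 1: -12, day 2: -10, day 3: -12.
The best of these is -10.

-10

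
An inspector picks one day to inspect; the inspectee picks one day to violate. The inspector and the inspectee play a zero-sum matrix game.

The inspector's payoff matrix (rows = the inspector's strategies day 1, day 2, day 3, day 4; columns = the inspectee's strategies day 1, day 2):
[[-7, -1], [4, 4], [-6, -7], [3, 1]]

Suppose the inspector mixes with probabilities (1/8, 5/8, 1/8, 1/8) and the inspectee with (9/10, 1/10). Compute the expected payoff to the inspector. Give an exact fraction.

103/80

Against (9/10, 1/10), each row's expected payoff is day 1: -32/5; day 2: 4; day 3: -61/10; day 4: 14/5.
Taking the (1/8, 5/8, 1/8, 1/8)-weighted average: (1/8)·(-32/5) + (5/8)·(4) + (1/8)·(-61/10) + (1/8)·(14/5) = 103/80.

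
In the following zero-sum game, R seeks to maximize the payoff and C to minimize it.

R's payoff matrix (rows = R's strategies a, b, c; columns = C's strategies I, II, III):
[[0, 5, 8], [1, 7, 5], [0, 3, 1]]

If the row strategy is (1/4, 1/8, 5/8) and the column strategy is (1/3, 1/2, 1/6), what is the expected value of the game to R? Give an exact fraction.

31/12

Against (1/3, 1/2, 1/6), each row's expected payoff is a: 23/6; b: 14/3; c: 5/3.
Taking the (1/4, 1/8, 5/8)-weighted average: (1/4)·(23/6) + (1/8)·(14/3) + (5/8)·(5/3) = 31/12.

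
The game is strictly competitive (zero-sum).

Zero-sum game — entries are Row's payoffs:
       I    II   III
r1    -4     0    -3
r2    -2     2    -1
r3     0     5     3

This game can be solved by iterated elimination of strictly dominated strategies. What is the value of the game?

Column II is strictly dominated by I for Column (-4<0, -2<2, 0<5); eliminate II.
Column III is strictly dominated by I for Column (-4<-3, -2<-1, 0<3); eliminate III.
Row r1 is strictly dominated by row r2 (-2>-4); eliminate r1.
Row r2 is strictly dominated by row r3 (0>-2); eliminate r2.
Only (r3, I) remains, with payoff 0.

0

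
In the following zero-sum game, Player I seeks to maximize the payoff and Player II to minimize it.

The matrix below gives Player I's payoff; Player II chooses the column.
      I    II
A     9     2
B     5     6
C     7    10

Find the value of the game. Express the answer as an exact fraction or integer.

Row B is strictly dominated by row C, so Player I never plays it.
The remaining 2×2 game on (A, C) × (I, II) has no saddle point. Let Player I play A with probability p; indifference gives 9p + 7(1−p) = 2p + 10(1−p), so p = 3/10.
Similarly Player II's optimal q on I is 4/5, and the value is 9·(4/5) + (2)·(1/5) = 38/5.

38/5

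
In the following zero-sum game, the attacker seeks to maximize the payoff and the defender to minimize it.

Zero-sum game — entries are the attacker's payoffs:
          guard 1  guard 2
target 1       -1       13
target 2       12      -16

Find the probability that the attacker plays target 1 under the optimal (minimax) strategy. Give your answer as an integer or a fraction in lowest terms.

2/3

Row minima are -1 and -16, so the attacker's maximin is -1; column maxima are 12 and 13, so the defender's minimax is 12. These differ, so the equilibrium is in mixed strategies.
Let the attacker play target 1 with probability p. The defender is indifferent when −p + 12(1−p) = 13p − 16(1−p), giving p = 2/3.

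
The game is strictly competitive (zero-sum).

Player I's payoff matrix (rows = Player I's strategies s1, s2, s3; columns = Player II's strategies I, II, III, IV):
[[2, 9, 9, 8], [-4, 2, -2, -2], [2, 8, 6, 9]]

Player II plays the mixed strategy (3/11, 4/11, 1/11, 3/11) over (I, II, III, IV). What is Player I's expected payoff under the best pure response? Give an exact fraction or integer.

s1: (2)·(3/11) + (9)·(4/11) + (9)·(1/11) + (8)·(3/11) = 75/11.
s2: (-4)·(3/11) + (2)·(4/11) + (-2)·(1/11) + (-2)·(3/11) = -12/11.
s3: (2)·(3/11) + (8)·(4/11) + (6)·(1/11) + (9)·(3/11) = 71/11.
The best pure response is s1 with expected payoff 75/11.

75/11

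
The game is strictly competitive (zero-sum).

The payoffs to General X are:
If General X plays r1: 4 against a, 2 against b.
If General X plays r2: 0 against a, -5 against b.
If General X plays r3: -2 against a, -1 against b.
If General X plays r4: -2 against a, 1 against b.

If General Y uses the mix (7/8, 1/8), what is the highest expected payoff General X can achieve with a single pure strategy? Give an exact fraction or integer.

r1: (4)·(7/8) + (2)·(1/8) = 15/4.
r2: (0)·(7/8) + (-5)·(1/8) = -5/8.
r3: (-2)·(7/8) + (-1)·(1/8) = -15/8.
r4: (-2)·(7/8) + (1)·(1/8) = -13/8.
The best pure response is r1 with expected payoff 15/4.

15/4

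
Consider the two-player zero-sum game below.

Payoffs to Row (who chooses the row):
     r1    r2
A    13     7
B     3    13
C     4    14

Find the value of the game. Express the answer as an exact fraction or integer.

Row B is strictly dominated by row C, so Row never plays it.
The remaining 2×2 game on (A, C) × (r1, r2) has no saddle point. Let Row play A with probability p; indifference gives 13p + 4(1−p) = 7p + 14(1−p), so p = 5/8.
Similarly Column's optimal q on r1 is 7/16, and the value is 13·(7/16) + (7)·(9/16) = 77/8.

77/8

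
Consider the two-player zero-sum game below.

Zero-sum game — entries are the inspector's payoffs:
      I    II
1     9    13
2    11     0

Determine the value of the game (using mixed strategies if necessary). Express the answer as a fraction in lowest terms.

Row minima are 9 and 0, so the inspector's maximin is 9; column maxima are 11 and 13, so the inspectee's minimax is 11. These differ, so the equilibrium is in mixed strategies.
Let the inspector play 1 with probability p. The inspectee is indifferent when 9p + 11(1−p) = 13p, giving p = 11/15.
Let the inspectee play I with probability q. The inspector is indifferent when 9q + 13(1−q) = 11q, giving q = 13/15.
The value is 9·(13/15) + (13)·(2/15) = 143/15.

143/15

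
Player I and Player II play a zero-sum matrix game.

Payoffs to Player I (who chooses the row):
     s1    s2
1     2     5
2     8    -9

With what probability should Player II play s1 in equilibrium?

7/10

Row minima are 2 and -9, so Player I's maximin is 2; column maxima are 8 and 5, so Player II's minimax is 5. These differ, so the equilibrium is in mixed strategies.
Let Player II play s1 with probability q. Player I is indifferent when 2q + 5(1−q) = 8q − 9(1−q), giving q = 7/10.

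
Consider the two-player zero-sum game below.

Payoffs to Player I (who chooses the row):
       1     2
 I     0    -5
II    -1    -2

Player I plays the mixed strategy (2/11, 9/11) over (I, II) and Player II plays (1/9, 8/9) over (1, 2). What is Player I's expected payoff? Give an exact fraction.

-233/99

Against (1/9, 8/9), each row's expected payoff is I: -40/9; II: -17/9.
Taking the (2/11, 9/11)-weighted average: (2/11)·(-40/9) + (9/11)·(-17/9) = -233/99.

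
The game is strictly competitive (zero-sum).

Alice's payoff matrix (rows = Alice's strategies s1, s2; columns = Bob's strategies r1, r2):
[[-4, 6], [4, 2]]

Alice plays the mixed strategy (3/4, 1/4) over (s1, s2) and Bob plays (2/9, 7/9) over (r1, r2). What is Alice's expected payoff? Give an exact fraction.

Against (2/9, 7/9), each row's expected payoff is s1: 34/9; s2: 22/9.
Taking the (3/4, 1/4)-weighted average: (3/4)·(34/9) + (1/4)·(22/9) = 31/9.

31/9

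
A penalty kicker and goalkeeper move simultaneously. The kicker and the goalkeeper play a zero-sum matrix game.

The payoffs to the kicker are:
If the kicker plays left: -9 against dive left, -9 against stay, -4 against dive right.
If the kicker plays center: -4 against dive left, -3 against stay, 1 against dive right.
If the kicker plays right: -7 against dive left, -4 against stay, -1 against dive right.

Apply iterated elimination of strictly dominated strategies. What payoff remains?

-4

Column dive right is strictly dominated by dive left for the goalkeeper (-9<-4, -4<1, -7<-1); eliminate dive right.
Row right is strictly dominated by row center (-4>-7, -3>-4); eliminate right.
Row left is strictly dominated by row center (-4>-9, -3>-9); eliminate left.
Column stay is strictly dominated by dive left for the goalkeeper (-4<-3); eliminate stay.
Only (center, dive left) remains, with payoff -4.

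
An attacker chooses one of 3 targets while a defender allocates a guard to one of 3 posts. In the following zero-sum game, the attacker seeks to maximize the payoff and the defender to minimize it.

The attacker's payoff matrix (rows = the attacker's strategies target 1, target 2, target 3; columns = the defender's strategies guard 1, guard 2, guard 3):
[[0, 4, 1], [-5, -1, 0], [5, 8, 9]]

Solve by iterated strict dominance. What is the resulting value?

5

Column guard 2 is strictly dominated by guard 1 for the defender (0<4, -5<-1, 5<8); eliminate guard 2.
Column guard 3 is strictly dominated by guard 1 for the defender (0<1, -5<0, 5<9); eliminate guard 3.
Row target 1 is strictly dominated by row target 3 (5>0); eliminate target 1.
Row target 2 is strictly dominated by row target 3 (5>-5); eliminate target 2.
Only (target 3, guard 1) remains, with payoff 5.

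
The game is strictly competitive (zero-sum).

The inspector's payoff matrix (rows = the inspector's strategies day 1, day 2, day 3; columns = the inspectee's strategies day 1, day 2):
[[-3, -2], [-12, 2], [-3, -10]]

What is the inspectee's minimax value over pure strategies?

The worst case (largest entry) in each column is day 1: -3, day 2: 2.
The best (smallest) of these is -3.

-3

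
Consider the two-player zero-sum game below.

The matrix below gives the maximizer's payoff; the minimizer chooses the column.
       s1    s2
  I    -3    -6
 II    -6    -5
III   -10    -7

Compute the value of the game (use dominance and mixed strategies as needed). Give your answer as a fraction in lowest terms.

Row III is strictly dominated by row II, so the maximizer never plays it.
The remaining 2×2 game on (I, II) × (s1, s2) has no saddle point. Let the maximizer play I with probability p; indifference gives −3p − 6(1−p) = −6p − 5(1−p), so p = 1/4.
Similarly the minimizer's optimal q on s1 is 1/4, and the value is -3·(1/4) + (-6)·(3/4) = -21/4.

-21/4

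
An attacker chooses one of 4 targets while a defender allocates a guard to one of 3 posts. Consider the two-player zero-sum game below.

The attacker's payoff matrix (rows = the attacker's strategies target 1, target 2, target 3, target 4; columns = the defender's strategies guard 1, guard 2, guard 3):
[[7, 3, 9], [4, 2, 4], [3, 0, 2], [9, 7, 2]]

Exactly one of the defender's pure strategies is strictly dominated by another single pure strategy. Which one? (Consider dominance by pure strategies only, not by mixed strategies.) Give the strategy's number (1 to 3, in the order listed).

The defender prefers columns that give the attacker less. Compare guard 1 with guard 2: 3 < 7, 2 < 4, 0 < 3, 7 < 9.
So guard 2 strictly dominates guard 1 for the defender; guard 1 is strictly dominated.

1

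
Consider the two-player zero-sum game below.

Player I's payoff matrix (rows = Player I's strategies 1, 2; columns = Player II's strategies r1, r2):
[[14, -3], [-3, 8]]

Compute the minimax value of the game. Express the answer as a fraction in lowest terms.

Row minima are -3 and -3, so Player I's maximin is -3; column maxima are 14 and 8, so Player II's minimax is 8. These differ, so the equilibrium is in mixed strategies.
Let Player I play 1 with probability p. Player II is indifferent when 14p − 3(1−p) = −3p + 8(1−p), giving p = 11/28.
Let Player II play r1 with probability q. Player I is indifferent when 14q − 3(1−q) = −3q + 8(1−q), giving q = 11/28.
The value is 14·(11/28) + (-3)·(17/28) = 103/28.

103/28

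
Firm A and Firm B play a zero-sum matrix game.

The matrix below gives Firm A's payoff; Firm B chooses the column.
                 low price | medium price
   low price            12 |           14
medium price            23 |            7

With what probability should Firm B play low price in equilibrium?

Row minima are 12 and 7, so Firm A's maximin is 12; column maxima are 23 and 14, so Firm B's minimax is 14. These differ, so the equilibrium is in mixed strategies.
Let Firm B play low price with probability q. Firm A is indifferent when 12q + 14(1−q) = 23q + 7(1−q), giving q = 7/18.

7/18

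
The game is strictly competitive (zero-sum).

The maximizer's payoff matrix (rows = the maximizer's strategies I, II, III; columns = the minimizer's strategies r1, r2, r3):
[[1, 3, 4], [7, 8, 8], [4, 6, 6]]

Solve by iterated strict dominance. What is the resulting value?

Row I is strictly dominated by row II (7>1, 8>3, 8>4); eliminate I.
Column r3 is strictly dominated by r1 for the minimizer (7<8, 4<6); eliminate r3.
Column r2 is strictly dominated by r1 for the minimizer (7<8, 4<6); eliminate r2.
Row III is strictly dominated by row II (7>4); eliminate III.
Only (II, r1) remains, with payoff 7.

7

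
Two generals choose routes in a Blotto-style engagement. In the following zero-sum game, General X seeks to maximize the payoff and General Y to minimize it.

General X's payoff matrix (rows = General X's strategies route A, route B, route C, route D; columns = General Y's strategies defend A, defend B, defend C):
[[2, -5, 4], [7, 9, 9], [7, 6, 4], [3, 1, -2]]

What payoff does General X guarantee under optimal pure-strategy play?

Row minima: -5, 7, 4, -2 → General X's maximin is 7.
Column maxima: 7, 9, 9 → General Y's minimax is 7.
They coincide at (route B, defend A), so the value is 7.

7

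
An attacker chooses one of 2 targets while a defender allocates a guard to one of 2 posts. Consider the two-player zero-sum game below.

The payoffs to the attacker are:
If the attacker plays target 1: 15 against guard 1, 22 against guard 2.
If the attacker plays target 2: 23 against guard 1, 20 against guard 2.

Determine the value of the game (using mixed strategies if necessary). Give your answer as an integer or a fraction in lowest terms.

Row minima are 15 and 20, so the attacker's maximin is 20; column maxima are 23 and 22, so the defender's minimax is 22. These differ, so the equilibrium is in mixed strategies.
Let the attacker play target 1 with probability p. The defender is indifferent when 15p + 23(1−p) = 22p + 20(1−p), giving p = 3/10.
Let the defender play guard 1 with probability q. The attacker is indifferent when 15q + 22(1−q) = 23q + 20(1−q), giving q = 1/5.
The value is 15·(1/5) + (22)·(4/5) = 103/5.

103/5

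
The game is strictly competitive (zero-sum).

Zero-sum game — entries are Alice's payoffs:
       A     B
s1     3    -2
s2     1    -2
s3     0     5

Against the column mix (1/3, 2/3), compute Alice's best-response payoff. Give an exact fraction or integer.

10/3

s1: (3)·(1/3) + (-2)·(2/3) = -1/3.
s2: (1)·(1/3) + (-2)·(2/3) = -1.
s3: (0)·(1/3) + (5)·(2/3) = 10/3.
The best pure response is s3 with expected payoff 10/3.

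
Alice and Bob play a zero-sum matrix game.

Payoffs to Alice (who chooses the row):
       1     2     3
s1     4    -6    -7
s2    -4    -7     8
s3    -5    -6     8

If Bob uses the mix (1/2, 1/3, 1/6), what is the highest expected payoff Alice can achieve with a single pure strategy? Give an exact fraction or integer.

-7/6

s1: (4)·(1/2) + (-6)·(1/3) + (-7)·(1/6) = -7/6.
s2: (-4)·(1/2) + (-7)·(1/3) + (8)·(1/6) = -3.
s3: (-5)·(1/2) + (-6)·(1/3) + (8)·(1/6) = -19/6.
The best pure response is s1 with expected payoff -7/6.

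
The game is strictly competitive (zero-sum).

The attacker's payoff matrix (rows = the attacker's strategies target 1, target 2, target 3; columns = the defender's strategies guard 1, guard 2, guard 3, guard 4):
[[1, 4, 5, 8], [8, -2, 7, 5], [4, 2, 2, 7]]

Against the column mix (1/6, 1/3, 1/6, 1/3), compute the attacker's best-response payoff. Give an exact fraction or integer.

5

target 1: (1)·(1/6) + (4)·(1/3) + (5)·(1/6) + (8)·(1/3) = 5.
target 2: (8)·(1/6) + (-2)·(1/3) + (7)·(1/6) + (5)·(1/3) = 7/2.
target 3: (4)·(1/6) + (2)·(1/3) + (2)·(1/6) + (7)·(1/3) = 4.
The best pure response is target 1 with expected payoff 5.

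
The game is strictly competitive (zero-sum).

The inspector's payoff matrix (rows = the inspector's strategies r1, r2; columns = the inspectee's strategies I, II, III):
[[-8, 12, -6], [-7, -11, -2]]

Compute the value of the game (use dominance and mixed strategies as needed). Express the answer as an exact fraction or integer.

Column III is strictly dominated by I for the inspectee (it gives the inspector more in every row).
The remaining 2×2 game on (r1, r2) × (I, II) has no saddle point. Let the inspector play r1 with probability p; indifference gives −8p − 7(1−p) = 12p − 11(1−p), so p = 1/6.
Similarly the inspectee's optimal q on I is 23/24, and the value is -8·(23/24) + (12)·(1/24) = -43/6.

-43/6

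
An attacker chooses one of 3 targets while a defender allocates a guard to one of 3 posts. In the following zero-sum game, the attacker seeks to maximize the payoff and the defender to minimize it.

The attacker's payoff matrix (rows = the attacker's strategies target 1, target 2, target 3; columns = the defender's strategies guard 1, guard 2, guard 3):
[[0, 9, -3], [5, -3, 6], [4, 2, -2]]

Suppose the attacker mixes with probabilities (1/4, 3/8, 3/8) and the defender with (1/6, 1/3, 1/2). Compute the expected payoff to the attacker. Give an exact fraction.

Against (1/6, 1/3, 1/2), each row's expected payoff is target 1: 3/2; target 2: 17/6; target 3: 1/3.
Taking the (1/4, 3/8, 3/8)-weighted average: (1/4)·(3/2) + (3/8)·(17/6) + (3/8)·(1/3) = 25/16.

25/16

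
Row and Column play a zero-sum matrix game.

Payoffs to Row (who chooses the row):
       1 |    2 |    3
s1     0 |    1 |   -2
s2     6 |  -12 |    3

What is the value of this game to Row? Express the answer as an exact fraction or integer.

Column 1 is strictly dominated by 3 for Column (it gives Row more in every row).
The remaining 2×2 game on (s1, s2) × (2, 3) has no saddle point. Let Row play s1 with probability p; indifference gives p − 12(1−p) = −2p + 3(1−p), so p = 5/6.
Similarly Column's optimal q on 2 is 5/18, and the value is 1·(5/18) + (-2)·(13/18) = -7/6.

-7/6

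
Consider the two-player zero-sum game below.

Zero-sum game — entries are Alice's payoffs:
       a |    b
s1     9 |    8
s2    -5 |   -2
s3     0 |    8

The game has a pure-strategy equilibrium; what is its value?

Row minima: 8, -5, 0 → Alice's maximin is 8.
Column maxima: 9, 8 → Bob's minimax is 8.
They coincide at (s1, b), so the value is 8.

8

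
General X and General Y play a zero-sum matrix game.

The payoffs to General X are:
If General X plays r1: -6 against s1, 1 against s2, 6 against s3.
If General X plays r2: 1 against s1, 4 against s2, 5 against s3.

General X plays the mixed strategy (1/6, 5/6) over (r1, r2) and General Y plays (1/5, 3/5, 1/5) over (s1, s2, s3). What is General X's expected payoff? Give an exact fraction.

31/10

Against (1/5, 3/5, 1/5), each row's expected payoff is r1: 3/5; r2: 18/5.
Taking the (1/6, 5/6)-weighted average: (1/6)·(3/5) + (5/6)·(18/5) = 31/10.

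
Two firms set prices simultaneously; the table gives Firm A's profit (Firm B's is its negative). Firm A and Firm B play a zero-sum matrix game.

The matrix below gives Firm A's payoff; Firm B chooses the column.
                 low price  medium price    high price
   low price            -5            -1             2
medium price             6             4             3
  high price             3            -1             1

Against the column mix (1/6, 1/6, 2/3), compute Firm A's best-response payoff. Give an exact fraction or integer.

low price: (-5)·(1/6) + (-1)·(1/6) + (2)·(2/3) = 1/3.
medium price: (6)·(1/6) + (4)·(1/6) + (3)·(2/3) = 11/3.
high price: (3)·(1/6) + (-1)·(1/6) + (1)·(2/3) = 1.
The best pure response is medium price with expected payoff 11/3.

11/3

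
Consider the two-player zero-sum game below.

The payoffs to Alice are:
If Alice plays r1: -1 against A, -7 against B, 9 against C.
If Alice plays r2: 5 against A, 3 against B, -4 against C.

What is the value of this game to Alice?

-1/23

Column A is strictly dominated by B for Bob (it gives Alice more in every row).
The remaining 2×2 game on (r1, r2) × (B, C) has no saddle point. Let Alice play r1 with probability p; indifference gives −7p + 3(1−p) = 9p − 4(1−p), so p = 7/23.
Similarly Bob's optimal q on B is 13/23, and the value is -7·(13/23) + (9)·(10/23) = -1/23.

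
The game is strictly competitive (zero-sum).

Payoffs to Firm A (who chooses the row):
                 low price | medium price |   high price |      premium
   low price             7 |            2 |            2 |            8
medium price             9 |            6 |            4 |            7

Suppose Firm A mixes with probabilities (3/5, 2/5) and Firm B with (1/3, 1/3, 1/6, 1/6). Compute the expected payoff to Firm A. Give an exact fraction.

83/15

Against (1/3, 1/3, 1/6, 1/6), each row's expected payoff is low price: 14/3; medium price: 41/6.
Taking the (3/5, 2/5)-weighted average: (3/5)·(14/3) + (2/5)·(41/6) = 83/15.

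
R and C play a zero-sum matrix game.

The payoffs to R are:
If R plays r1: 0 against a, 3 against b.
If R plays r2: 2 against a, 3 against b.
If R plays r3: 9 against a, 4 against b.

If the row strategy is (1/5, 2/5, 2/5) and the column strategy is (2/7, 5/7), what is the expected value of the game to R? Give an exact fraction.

Against (2/7, 5/7), each row's expected payoff is r1: 15/7; r2: 19/7; r3: 38/7.
Taking the (1/5, 2/5, 2/5)-weighted average: (1/5)·(15/7) + (2/5)·(19/7) + (2/5)·(38/7) = 129/35.

129/35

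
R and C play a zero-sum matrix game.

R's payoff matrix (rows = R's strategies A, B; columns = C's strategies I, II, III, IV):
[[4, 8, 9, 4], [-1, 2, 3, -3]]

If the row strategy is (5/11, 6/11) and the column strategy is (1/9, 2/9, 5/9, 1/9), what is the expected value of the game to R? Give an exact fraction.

145/33

Against (1/9, 2/9, 5/9, 1/9), each row's expected payoff is A: 23/3; B: 5/3.
Taking the (5/11, 6/11)-weighted average: (5/11)·(23/3) + (6/11)·(5/3) = 145/33.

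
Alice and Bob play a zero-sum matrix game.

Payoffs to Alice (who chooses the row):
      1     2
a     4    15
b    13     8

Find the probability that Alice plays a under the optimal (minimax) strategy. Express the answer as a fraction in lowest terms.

Row minima are 4 and 8, so Alice's maximin is 8; column maxima are 13 and 15, so Bob's minimax is 13. These differ, so the equilibrium is in mixed strategies.
Let Alice play a with probability p. Bob is indifferent when 4p + 13(1−p) = 15p + 8(1−p), giving p = 5/16.

5/16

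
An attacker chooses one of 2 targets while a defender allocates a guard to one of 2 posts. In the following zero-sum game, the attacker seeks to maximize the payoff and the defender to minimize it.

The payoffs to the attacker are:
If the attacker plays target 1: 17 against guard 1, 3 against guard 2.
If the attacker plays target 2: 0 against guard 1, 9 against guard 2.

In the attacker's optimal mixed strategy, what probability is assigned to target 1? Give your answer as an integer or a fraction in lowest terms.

Row minima are 3 and 0, so the attacker's maximin is 3; column maxima are 17 and 9, so the defender's minimax is 9. These differ, so the equilibrium is in mixed strategies.
Let the attacker play target 1 with probability p. The defender is indifferent when 17p = 3p + 9(1−p), giving p = 9/23.

9/23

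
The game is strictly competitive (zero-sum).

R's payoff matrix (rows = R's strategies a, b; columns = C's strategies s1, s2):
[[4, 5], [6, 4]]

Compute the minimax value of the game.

14/3

Row minima are 4 and 4, so R's maximin is 4; column maxima are 6 and 5, so C's minimax is 5. These differ, so the equilibrium is in mixed strategies.
Let R play a with probability p. C is indifferent when 4p + 6(1−p) = 5p + 4(1−p), giving p = 2/3.
Let C play s1 with probability q. R is indifferent when 4q + 5(1−q) = 6q + 4(1−q), giving q = 1/3.
The value is 4·(1/3) + (5)·(2/3) = 14/3.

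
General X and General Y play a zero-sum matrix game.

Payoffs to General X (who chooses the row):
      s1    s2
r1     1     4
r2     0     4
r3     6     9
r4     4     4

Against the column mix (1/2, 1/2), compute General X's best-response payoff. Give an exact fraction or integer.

r1: (1)·(1/2) + (4)·(1/2) = 5/2.
r2: (0)·(1/2) + (4)·(1/2) = 2.
r3: (6)·(1/2) + (9)·(1/2) = 15/2.
r4: (4)·(1/2) + (4)·(1/2) = 4.
The best pure response is r3 with expected payoff 15/2.

15/2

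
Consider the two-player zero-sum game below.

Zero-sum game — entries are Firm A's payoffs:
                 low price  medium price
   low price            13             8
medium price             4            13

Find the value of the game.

137/14

Row minima are 8 and 4, so Firm A's maximin is 8; column maxima are 13 and 13, so Firm B's minimax is 13. These differ, so the equilibrium is in mixed strategies.
Let Firm A play low price with probability p. Firm B is indifferent when 13p + 4(1−p) = 8p + 13(1−p), giving p = 9/14.
Let Firm B play low price with probability q. Firm A is indifferent when 13q + 8(1−q) = 4q + 13(1−q), giving q = 5/14.
The value is 13·(5/14) + (8)·(9/14) = 137/14.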